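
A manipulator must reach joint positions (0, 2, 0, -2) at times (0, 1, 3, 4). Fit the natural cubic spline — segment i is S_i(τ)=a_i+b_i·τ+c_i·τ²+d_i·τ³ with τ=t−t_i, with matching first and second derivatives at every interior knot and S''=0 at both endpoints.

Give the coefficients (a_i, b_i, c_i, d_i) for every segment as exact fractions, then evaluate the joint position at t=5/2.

  seg 0: a=0 b=5/2 c=0 d=-1/2
  seg 1: a=2 b=1 c=-3/2 d=1/4
  seg 2: a=0 b=-2 c=0 d=0
S(5/2) = 31/32

Δ: Δ0=2, Δ1=-1, Δ2=-2
row 1: diag=6, rhs=-18; c'=1/3, d'=-3
row 2: denom=6−2·1/3=16/3; d'=(-6−2·-3)/(16/3)=0
back: M2=0
back: M1=-3−1/3·0=-3
M: M0=0, M1=-3, M2=0, M3=0
seg 0: a=0, c=M0/2=0, d=(M1−M0)/(6·1)=-1/2, b=Δ0−h0·(2M0+M1)/6=5/2
seg 1: a=2, c=M1/2=-3/2, d=(M2−M1)/(6·2)=1/4, b=Δ1−h1·(2M1+M2)/6=1
seg 2: a=0, c=M2/2=0, d=(M3−M2)/(6·1)=0, b=Δ2−h2·(2M2+M3)/6=-2
t_q=5/2 → seg 1, τ=3/2; S=2+1·τ+-3/2·τ²+1/4·τ³=31/32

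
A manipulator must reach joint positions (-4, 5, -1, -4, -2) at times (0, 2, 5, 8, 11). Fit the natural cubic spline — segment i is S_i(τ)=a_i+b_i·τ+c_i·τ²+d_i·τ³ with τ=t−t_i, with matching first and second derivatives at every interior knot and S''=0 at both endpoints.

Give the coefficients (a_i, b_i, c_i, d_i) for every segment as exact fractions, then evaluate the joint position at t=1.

  seg 0: a=-4 b=1231/207 c=0 d=-599/1656
  seg 1: a=5 b=665/414 c=-599/276 d=2405/7452
  seg 2: a=-1 b=-2237/828 c=152/207 d=-415/7452
  seg 3: a=-4 b=83/414 c=193/828 d=-193/7452
S(1) = 875/552

Δ: Δ0=9/2, Δ1=-2, Δ2=-1, Δ3=2/3
row 1: diag=10, rhs=-39; c'=3/10, d'=-39/10
row 2: denom=12−3·3/10=111/10; d'=(6−3·-39/10)/(111/10)=59/37
row 3: denom=12−3·10/37=414/37; d'=(10−3·59/37)/(414/37)=193/414
back: M3=193/414
back: M2=59/37−10/37·193/414=304/207
back: M1=-39/10−3/10·304/207=-599/138
M: M0=0, M1=-599/138, M2=304/207, M3=193/414, M4=0
seg 0: a=-4, c=M0/2=0, d=(M1−M0)/(6·2)=-599/1656, b=Δ0−h0·(2M0+M1)/6=1231/207
seg 1: a=5, c=M1/2=-599/276, d=(M2−M1)/(6·3)=2405/7452, b=Δ1−h1·(2M1+M2)/6=665/414
seg 2: a=-1, c=M2/2=152/207, d=(M3−M2)/(6·3)=-415/7452, b=Δ2−h2·(2M2+M3)/6=-2237/828
seg 3: a=-4, c=M3/2=193/828, d=(M4−M3)/(6·3)=-193/7452, b=Δ3−h3·(2M3+M4)/6=83/414
t_q=1 → seg 0, τ=1; S=-4+1231/207·τ+0·τ²+-599/1656·τ³=875/552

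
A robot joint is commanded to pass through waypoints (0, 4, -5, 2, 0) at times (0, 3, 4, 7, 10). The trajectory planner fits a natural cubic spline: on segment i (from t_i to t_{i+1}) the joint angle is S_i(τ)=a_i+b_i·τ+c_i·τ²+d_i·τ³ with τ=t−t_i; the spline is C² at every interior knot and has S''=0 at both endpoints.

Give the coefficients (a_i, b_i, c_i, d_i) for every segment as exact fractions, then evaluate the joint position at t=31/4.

  seg 0: a=0 b=337/57 c=0 d=-29/57
  seg 1: a=4 b=-446/57 c=-87/19 d=194/57
  seg 2: a=-5 b=-386/57 c=107/19 d=-148/171
  seg 3: a=2 b=208/57 c=-41/19 d=41/171
S(31/4) = 4407/1216

Δ: Δ0=4/3, Δ1=-9, Δ2=7/3, Δ3=-2/3
row 1: diag=8, rhs=-62; c'=1/8, d'=-31/4
row 2: denom=8−1·1/8=63/8; d'=(68−1·-31/4)/(63/8)=202/21
row 3: denom=12−3·8/21=76/7; d'=(-18−3·202/21)/(76/7)=-82/19
back: M3=-82/19
back: M2=202/21−8/21·-82/19=214/19
back: M1=-31/4−1/8·214/19=-174/19
M: M0=0, M1=-174/19, M2=214/19, M3=-82/19, M4=0
seg 0: a=0, c=M0/2=0, d=(M1−M0)/(6·3)=-29/57, b=Δ0−h0·(2M0+M1)/6=337/57
seg 1: a=4, c=M1/2=-87/19, d=(M2−M1)/(6·1)=194/57, b=Δ1−h1·(2M1+M2)/6=-446/57
seg 2: a=-5, c=M2/2=107/19, d=(M3−M2)/(6·3)=-148/171, b=Δ2−h2·(2M2+M3)/6=-386/57
seg 3: a=2, c=M3/2=-41/19, d=(M4−M3)/(6·3)=41/171, b=Δ3−h3·(2M3+M4)/6=208/57
t_q=31/4 → seg 3, τ=3/4; S=2+208/57·τ+-41/19·τ²+41/171·τ³=4407/1216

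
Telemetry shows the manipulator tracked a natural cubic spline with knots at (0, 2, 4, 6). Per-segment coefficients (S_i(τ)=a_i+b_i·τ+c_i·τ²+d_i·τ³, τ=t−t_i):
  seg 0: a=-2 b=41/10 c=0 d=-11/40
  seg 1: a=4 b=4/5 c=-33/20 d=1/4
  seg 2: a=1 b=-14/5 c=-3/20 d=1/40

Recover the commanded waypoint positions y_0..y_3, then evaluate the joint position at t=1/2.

y_0=-2 y_1=4 y_2=1 y_3=-5
S(1/2) = 1/64

y_0 = S_0(0) = a_0 = -2
y_1 = S_1(0) = a_1 = 4
y_2 = S_2(0) = a_2 = 1
y_3 = S_2(2) = -5
t_q=1/2 is in segment 0 (τ=1/2); S_0(τ)=1/64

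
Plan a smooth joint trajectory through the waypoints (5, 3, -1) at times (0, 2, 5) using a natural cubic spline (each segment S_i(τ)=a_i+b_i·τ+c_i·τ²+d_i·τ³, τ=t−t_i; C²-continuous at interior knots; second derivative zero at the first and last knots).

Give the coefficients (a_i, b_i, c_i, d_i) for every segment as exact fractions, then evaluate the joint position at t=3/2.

Δ: Δ0=-1, Δ1=-4/3
row 1: diag=10, rhs=-2; c'=3/10, d'=-1/5
back: M1=-1/5
M: M0=0, M1=-1/5, M2=0
seg 0: a=5, c=M0/2=0, d=(M1−M0)/(6·2)=-1/60, b=Δ0−h0·(2M0+M1)/6=-14/15
seg 1: a=3, c=M1/2=-1/10, d=(M2−M1)/(6·3)=1/90, b=Δ1−h1·(2M1+M2)/6=-17/15
t_q=3/2 → seg 0, τ=3/2; S=5+-14/15·τ+0·τ²+-1/60·τ³=567/160

  seg 0: a=5 b=-14/15 c=0 d=-1/60
  seg 1: a=3 b=-17/15 c=-1/10 d=1/90
S(3/2) = 567/160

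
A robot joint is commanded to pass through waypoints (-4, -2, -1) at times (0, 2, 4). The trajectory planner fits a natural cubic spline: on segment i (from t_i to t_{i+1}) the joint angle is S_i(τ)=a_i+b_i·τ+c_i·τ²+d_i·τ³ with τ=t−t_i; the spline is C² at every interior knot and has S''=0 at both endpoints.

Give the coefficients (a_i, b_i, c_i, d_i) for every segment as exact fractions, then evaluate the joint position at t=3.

  seg 0: a=-4 b=9/8 c=0 d=-1/32
  seg 1: a=-2 b=3/4 c=-3/16 d=1/32
S(3) = -45/32

Δ: Δ0=1, Δ1=1/2
row 1: diag=8, rhs=-3; c'=1/4, d'=-3/8
back: M1=-3/8
M: M0=0, M1=-3/8, M2=0
seg 0: a=-4, c=M0/2=0, d=(M1−M0)/(6·2)=-1/32, b=Δ0−h0·(2M0+M1)/6=9/8
seg 1: a=-2, c=M1/2=-3/16, d=(M2−M1)/(6·2)=1/32, b=Δ1−h1·(2M1+M2)/6=3/4
t_q=3 → seg 1, τ=1; S=-2+3/4·τ+-3/16·τ²+1/32·τ³=-45/32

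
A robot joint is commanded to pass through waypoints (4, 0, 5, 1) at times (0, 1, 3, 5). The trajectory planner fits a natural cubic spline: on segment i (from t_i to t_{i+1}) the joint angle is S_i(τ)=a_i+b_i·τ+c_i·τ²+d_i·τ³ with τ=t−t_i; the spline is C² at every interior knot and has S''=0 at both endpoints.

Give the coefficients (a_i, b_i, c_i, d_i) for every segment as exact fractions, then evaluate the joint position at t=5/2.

  seg 0: a=4 b=-237/44 c=0 d=61/44
  seg 1: a=0 b=-27/22 c=183/44 d=-101/88
  seg 2: a=5 b=18/11 c=-30/11 d=5/11
S(5/2) = 2565/704

Δ: Δ0=-4, Δ1=5/2, Δ2=-2
row 1: diag=6, rhs=39; c'=1/3, d'=13/2
row 2: denom=8−2·1/3=22/3; d'=(-27−2·13/2)/(22/3)=-60/11
back: M2=-60/11
back: M1=13/2−1/3·-60/11=183/22
M: M0=0, M1=183/22, M2=-60/11, M3=0
seg 0: a=4, c=M0/2=0, d=(M1−M0)/(6·1)=61/44, b=Δ0−h0·(2M0+M1)/6=-237/44
seg 1: a=0, c=M1/2=183/44, d=(M2−M1)/(6·2)=-101/88, b=Δ1−h1·(2M1+M2)/6=-27/22
seg 2: a=5, c=M2/2=-30/11, d=(M3−M2)/(6·2)=5/11, b=Δ2−h2·(2M2+M3)/6=18/11
t_q=5/2 → seg 1, τ=3/2; S=0+-27/22·τ+183/44·τ²+-101/88·τ³=2565/704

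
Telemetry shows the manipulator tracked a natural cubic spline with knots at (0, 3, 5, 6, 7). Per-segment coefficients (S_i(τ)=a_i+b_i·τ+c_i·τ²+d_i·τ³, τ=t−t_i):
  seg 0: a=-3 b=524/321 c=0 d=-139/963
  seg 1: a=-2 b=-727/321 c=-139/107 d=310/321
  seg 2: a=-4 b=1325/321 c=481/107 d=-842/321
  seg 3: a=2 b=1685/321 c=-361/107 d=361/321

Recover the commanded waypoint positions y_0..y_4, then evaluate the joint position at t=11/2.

y_0=-3 y_1=-2 y_2=-4 y_3=2 y_4=5
S(11/2) = -122/107

y_0 = S_0(0) = a_0 = -3
y_1 = S_1(0) = a_1 = -2
y_2 = S_2(0) = a_2 = -4
y_3 = S_3(0) = a_3 = 2
y_4 = S_3(1) = 5
t_q=11/2 is in segment 2 (τ=1/2); S_2(τ)=-122/107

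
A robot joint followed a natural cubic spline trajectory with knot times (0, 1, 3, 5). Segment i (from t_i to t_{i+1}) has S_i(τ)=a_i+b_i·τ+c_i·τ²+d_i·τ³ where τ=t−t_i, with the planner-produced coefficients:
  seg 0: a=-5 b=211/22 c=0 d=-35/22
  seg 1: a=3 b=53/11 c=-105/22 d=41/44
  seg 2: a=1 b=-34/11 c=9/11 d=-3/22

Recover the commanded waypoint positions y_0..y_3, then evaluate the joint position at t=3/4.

y_0=-5 y_1=3 y_2=1 y_3=-3
S(3/4) = 2143/1408

y_0 = S_0(0) = a_0 = -5
y_1 = S_1(0) = a_1 = 3
y_2 = S_2(0) = a_2 = 1
y_3 = S_2(2) = -3
t_q=3/4 is in segment 0 (τ=3/4); S_0(τ)=2143/1408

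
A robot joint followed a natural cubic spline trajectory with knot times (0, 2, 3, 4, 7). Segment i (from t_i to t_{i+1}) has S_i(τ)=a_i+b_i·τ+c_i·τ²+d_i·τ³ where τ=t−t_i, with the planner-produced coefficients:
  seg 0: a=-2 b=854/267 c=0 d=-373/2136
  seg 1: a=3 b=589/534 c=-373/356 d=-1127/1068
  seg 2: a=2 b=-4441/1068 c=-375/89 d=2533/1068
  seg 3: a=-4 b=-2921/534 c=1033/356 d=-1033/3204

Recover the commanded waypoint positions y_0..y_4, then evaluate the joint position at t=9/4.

y_0=-2 y_1=3 y_2=2 y_3=-4 y_4=-3
S(9/4) = 72767/22784

y_0 = S_0(0) = a_0 = -2
y_1 = S_1(0) = a_1 = 3
y_2 = S_2(0) = a_2 = 2
y_3 = S_3(0) = a_3 = -4
y_4 = S_3(3) = -3
t_q=9/4 is in segment 1 (τ=1/4); S_1(τ)=72767/22784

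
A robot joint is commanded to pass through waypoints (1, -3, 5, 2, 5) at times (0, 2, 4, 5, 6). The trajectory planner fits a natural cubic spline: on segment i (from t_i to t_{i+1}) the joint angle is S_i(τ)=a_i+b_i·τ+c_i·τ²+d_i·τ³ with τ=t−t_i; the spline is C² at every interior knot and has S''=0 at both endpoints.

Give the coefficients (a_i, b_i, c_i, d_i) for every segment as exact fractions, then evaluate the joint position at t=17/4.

Δ: Δ0=-2, Δ1=4, Δ2=-3, Δ3=3
row 1: diag=8, rhs=36; c'=1/4, d'=9/2
row 2: denom=6−2·1/4=11/2; d'=(-42−2·9/2)/(11/2)=-102/11
row 3: denom=4−1·2/11=42/11; d'=(36−1·-102/11)/(42/11)=83/7
back: M3=83/7
back: M2=-102/11−2/11·83/7=-80/7
back: M1=9/2−1/4·-80/7=103/14
M: M0=0, M1=103/14, M2=-80/7, M3=83/7, M4=0
seg 0: a=1, c=M0/2=0, d=(M1−M0)/(6·2)=103/168, b=Δ0−h0·(2M0+M1)/6=-187/42
seg 1: a=-3, c=M1/2=103/28, d=(M2−M1)/(6·2)=-263/168, b=Δ1−h1·(2M1+M2)/6=61/21
seg 2: a=5, c=M2/2=-40/7, d=(M3−M2)/(6·1)=163/42, b=Δ2−h2·(2M2+M3)/6=-7/6
seg 3: a=2, c=M3/2=83/14, d=(M4−M3)/(6·1)=-83/42, b=Δ3−h3·(2M3+M4)/6=-20/21
t_q=17/4 → seg 2, τ=1/4; S=5+-7/6·τ+-40/7·τ²+163/42·τ³=3953/896

  seg 0: a=1 b=-187/42 c=0 d=103/168
  seg 1: a=-3 b=61/21 c=103/28 d=-263/168
  seg 2: a=5 b=-7/6 c=-40/7 d=163/42
  seg 3: a=2 b=-20/21 c=83/14 d=-83/42
S(17/4) = 3953/896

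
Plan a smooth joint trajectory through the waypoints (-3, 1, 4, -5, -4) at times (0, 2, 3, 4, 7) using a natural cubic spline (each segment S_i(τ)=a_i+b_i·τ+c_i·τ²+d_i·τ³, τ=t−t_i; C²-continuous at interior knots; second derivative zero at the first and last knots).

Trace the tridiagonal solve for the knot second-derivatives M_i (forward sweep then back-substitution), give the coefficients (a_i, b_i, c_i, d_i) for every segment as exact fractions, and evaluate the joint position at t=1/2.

  seg 0: a=-3 b=125/267 c=0 d=409/1068
  seg 1: a=1 b=1352/267 c=409/178 d=-2329/534
  seg 2: a=4 b=-1829/534 c=-960/89 d=2783/534
  seg 3: a=-5 b=-2500/267 c=863/178 d=-863/1602
S(1/2) = -7741/2848

Δ: Δ0=2, Δ1=3, Δ2=-9, Δ3=1/3
row 1: diag=6, rhs=6; c'=1/6, d'=1
row 2: denom=4−1·1/6=23/6; d'=(-72−1·1)/(23/6)=-438/23
row 3: denom=8−1·6/23=178/23; d'=(56−1·-438/23)/(178/23)=863/89
back: M3=863/89
back: M2=-438/23−6/23·863/89=-1920/89
back: M1=1−1/6·-1920/89=409/89
M: M0=0, M1=409/89, M2=-1920/89, M3=863/89, M4=0
seg 0: a=-3, c=M0/2=0, d=(M1−M0)/(6·2)=409/1068, b=Δ0−h0·(2M0+M1)/6=125/267
seg 1: a=1, c=M1/2=409/178, d=(M2−M1)/(6·1)=-2329/534, b=Δ1−h1·(2M1+M2)/6=1352/267
seg 2: a=4, c=M2/2=-960/89, d=(M3−M2)/(6·1)=2783/534, b=Δ2−h2·(2M2+M3)/6=-1829/534
seg 3: a=-5, c=M3/2=863/178, d=(M4−M3)/(6·3)=-863/1602, b=Δ3−h3·(2M3+M4)/6=-2500/267
t_q=1/2 → seg 0, τ=1/2; S=-3+125/267·τ+0·τ²+409/1068·τ³=-7741/2848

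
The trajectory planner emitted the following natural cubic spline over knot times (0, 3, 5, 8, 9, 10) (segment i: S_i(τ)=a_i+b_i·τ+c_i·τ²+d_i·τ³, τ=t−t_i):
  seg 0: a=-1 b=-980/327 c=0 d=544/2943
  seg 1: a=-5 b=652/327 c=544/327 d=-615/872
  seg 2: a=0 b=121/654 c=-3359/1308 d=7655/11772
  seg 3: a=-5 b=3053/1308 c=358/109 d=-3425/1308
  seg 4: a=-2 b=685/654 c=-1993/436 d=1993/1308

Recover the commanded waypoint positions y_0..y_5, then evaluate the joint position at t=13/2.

y_0 = S_0(0) = a_0 = -1
y_1 = S_1(0) = a_1 = -5
y_2 = S_2(0) = a_2 = 0
y_3 = S_3(0) = a_3 = -5
y_4 = S_4(0) = a_4 = -2
y_5 = S_4(1) = -4
t_q=13/2 is in segment 2 (τ=3/2); S_2(τ)=-11531/3488

y_0=-1 y_1=-5 y_2=0 y_3=-5 y_4=-2 y_5=-4
S(13/2) = -11531/3488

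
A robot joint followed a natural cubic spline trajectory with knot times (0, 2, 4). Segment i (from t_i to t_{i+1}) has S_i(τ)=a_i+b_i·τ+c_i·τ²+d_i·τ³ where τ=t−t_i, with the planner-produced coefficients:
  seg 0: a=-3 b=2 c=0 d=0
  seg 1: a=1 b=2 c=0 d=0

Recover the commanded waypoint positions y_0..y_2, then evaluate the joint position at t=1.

y_0 = S_0(0) = a_0 = -3
y_1 = S_1(0) = a_1 = 1
y_2 = S_1(2) = 5
t_q=1 is in segment 0 (τ=1); S_0(τ)=-1

y_0=-3 y_1=1 y_2=5
S(1) = -1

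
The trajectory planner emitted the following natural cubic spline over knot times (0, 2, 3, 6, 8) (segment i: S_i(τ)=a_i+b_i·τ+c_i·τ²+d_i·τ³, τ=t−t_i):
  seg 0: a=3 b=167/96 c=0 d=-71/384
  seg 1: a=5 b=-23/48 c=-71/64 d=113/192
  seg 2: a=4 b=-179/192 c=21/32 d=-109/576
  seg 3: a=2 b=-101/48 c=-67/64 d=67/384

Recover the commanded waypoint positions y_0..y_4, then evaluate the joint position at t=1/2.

y_0=3 y_1=5 y_2=4 y_3=2 y_4=-5
S(1/2) = 3939/1024

y_0 = S_0(0) = a_0 = 3
y_1 = S_1(0) = a_1 = 5
y_2 = S_2(0) = a_2 = 4
y_3 = S_3(0) = a_3 = 2
y_4 = S_3(2) = -5
t_q=1/2 is in segment 0 (τ=1/2); S_0(τ)=3939/1024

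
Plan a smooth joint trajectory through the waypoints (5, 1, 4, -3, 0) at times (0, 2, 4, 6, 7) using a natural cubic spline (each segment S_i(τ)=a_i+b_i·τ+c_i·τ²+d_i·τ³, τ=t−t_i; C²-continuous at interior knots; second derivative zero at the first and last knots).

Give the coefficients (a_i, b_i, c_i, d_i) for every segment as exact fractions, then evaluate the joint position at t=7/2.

  seg 0: a=5 b=-142/41 c=0 d=15/41
  seg 1: a=1 b=38/41 c=90/41 d=-313/328
  seg 2: a=4 b=-143/82 c=-579/164 d=435/328
  seg 3: a=-3 b=2/41 c=363/82 d=-121/82
S(7/2) = 10781/2624

Δ: Δ0=-2, Δ1=3/2, Δ2=-7/2, Δ3=3
row 1: diag=8, rhs=21; c'=1/4, d'=21/8
row 2: denom=8−2·1/4=15/2; d'=(-30−2·21/8)/(15/2)=-47/10
row 3: denom=6−2·4/15=82/15; d'=(39−2·-47/10)/(82/15)=363/41
back: M3=363/41
back: M2=-47/10−4/15·363/41=-579/82
back: M1=21/8−1/4·-579/82=180/41
M: M0=0, M1=180/41, M2=-579/82, M3=363/41, M4=0
seg 0: a=5, c=M0/2=0, d=(M1−M0)/(6·2)=15/41, b=Δ0−h0·(2M0+M1)/6=-142/41
seg 1: a=1, c=M1/2=90/41, d=(M2−M1)/(6·2)=-313/328, b=Δ1−h1·(2M1+M2)/6=38/41
seg 2: a=4, c=M2/2=-579/164, d=(M3−M2)/(6·2)=435/328, b=Δ2−h2·(2M2+M3)/6=-143/82
seg 3: a=-3, c=M3/2=363/82, d=(M4−M3)/(6·1)=-121/82, b=Δ3−h3·(2M3+M4)/6=2/41
t_q=7/2 → seg 1, τ=3/2; S=1+38/41·τ+90/41·τ²+-313/328·τ³=10781/2624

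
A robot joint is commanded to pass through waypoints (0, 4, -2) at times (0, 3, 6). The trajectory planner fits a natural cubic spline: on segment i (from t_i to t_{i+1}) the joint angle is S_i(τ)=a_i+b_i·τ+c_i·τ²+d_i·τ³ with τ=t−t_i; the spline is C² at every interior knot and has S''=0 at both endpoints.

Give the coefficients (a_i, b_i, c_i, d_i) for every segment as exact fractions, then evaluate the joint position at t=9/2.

Δ: Δ0=4/3, Δ1=-2
row 1: diag=12, rhs=-20; c'=1/4, d'=-5/3
back: M1=-5/3
M: M0=0, M1=-5/3, M2=0
seg 0: a=0, c=M0/2=0, d=(M1−M0)/(6·3)=-5/54, b=Δ0−h0·(2M0+M1)/6=13/6
seg 1: a=4, c=M1/2=-5/6, d=(M2−M1)/(6·3)=5/54, b=Δ1−h1·(2M1+M2)/6=-1/3
t_q=9/2 → seg 1, τ=3/2; S=4+-1/3·τ+-5/6·τ²+5/54·τ³=31/16

  seg 0: a=0 b=13/6 c=0 d=-5/54
  seg 1: a=4 b=-1/3 c=-5/6 d=5/54
S(9/2) = 31/16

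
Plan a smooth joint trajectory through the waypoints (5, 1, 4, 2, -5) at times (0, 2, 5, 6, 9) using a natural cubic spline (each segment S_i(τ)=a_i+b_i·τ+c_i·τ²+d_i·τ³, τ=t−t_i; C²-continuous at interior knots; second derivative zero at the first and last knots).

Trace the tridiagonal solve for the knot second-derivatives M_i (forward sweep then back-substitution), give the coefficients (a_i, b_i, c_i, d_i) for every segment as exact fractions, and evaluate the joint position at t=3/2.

  seg 0: a=5 b=-818/279 c=0 d=65/279
  seg 1: a=1 b=-38/279 c=130/93 d=-853/2511
  seg 2: a=4 b=-257/279 c=-463/279 d=18/31
  seg 3: a=2 b=-697/279 c=23/279 d=-23/2511
S(3/2) = 1033/744

Δ: Δ0=-2, Δ1=1, Δ2=-2, Δ3=-7/3
row 1: diag=10, rhs=18; c'=3/10, d'=9/5
row 2: denom=8−3·3/10=71/10; d'=(-18−3·9/5)/(71/10)=-234/71
row 3: denom=8−1·10/71=558/71; d'=(-2−1·-234/71)/(558/71)=46/279
back: M3=46/279
back: M2=-234/71−10/71·46/279=-926/279
back: M1=9/5−3/10·-926/279=260/93
M: M0=0, M1=260/93, M2=-926/279, M3=46/279, M4=0
seg 0: a=5, c=M0/2=0, d=(M1−M0)/(6·2)=65/279, b=Δ0−h0·(2M0+M1)/6=-818/279
seg 1: a=1, c=M1/2=130/93, d=(M2−M1)/(6·3)=-853/2511, b=Δ1−h1·(2M1+M2)/6=-38/279
seg 2: a=4, c=M2/2=-463/279, d=(M3−M2)/(6·1)=18/31, b=Δ2−h2·(2M2+M3)/6=-257/279
seg 3: a=2, c=M3/2=23/279, d=(M4−M3)/(6·3)=-23/2511, b=Δ3−h3·(2M3+M4)/6=-697/279
t_q=3/2 → seg 0, τ=3/2; S=5+-818/279·τ+0·τ²+65/279·τ³=1033/744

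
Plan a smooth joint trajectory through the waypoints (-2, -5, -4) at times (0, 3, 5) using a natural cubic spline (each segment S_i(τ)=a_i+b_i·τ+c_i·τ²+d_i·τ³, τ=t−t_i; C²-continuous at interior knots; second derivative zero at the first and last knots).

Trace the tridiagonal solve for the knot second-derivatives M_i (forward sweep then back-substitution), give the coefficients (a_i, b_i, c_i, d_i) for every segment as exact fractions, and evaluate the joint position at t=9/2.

  seg 0: a=-2 b=-29/20 c=0 d=1/20
  seg 1: a=-5 b=-1/10 c=9/20 d=-3/40
S(9/2) = -281/64

Δ: Δ0=-1, Δ1=1/2
row 1: diag=10, rhs=9; c'=1/5, d'=9/10
back: M1=9/10
M: M0=0, M1=9/10, M2=0
seg 0: a=-2, c=M0/2=0, d=(M1−M0)/(6·3)=1/20, b=Δ0−h0·(2M0+M1)/6=-29/20
seg 1: a=-5, c=M1/2=9/20, d=(M2−M1)/(6·2)=-3/40, b=Δ1−h1·(2M1+M2)/6=-1/10
t_q=9/2 → seg 1, τ=3/2; S=-5+-1/10·τ+9/20·τ²+-3/40·τ³=-281/64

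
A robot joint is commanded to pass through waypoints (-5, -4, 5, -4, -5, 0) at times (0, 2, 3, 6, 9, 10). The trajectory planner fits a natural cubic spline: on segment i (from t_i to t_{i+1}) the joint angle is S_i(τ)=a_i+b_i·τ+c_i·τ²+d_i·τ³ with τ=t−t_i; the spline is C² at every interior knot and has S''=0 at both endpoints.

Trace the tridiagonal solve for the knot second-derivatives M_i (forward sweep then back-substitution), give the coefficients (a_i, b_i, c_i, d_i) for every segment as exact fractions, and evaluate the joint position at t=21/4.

  seg 0: a=-5 b=-21799/7314 c=0 d=3182/3657
  seg 1: a=-4 b=54569/7314 c=6364/1219 d=-26927/7314
  seg 2: a=5 b=25078/3657 c=-14199/2438 d=55693/65826
  seg 3: a=-4 b=-38347/7314 c=6548/3657 d=-3379/65826
  seg 4: a=-5 b=15046/3657 c=3239/2438 d=-3239/7314
S(21/4) = 90883/156032

Δ: Δ0=1/2, Δ1=9, Δ2=-3, Δ3=-1/3, Δ4=5
row 1: diag=6, rhs=51; c'=1/6, d'=17/2
row 2: denom=8−1·1/6=47/6; d'=(-72−1·17/2)/(47/6)=-483/47
row 3: denom=12−3·18/47=510/47; d'=(16−3·-483/47)/(510/47)=2201/510
row 4: denom=8−3·47/170=1219/170; d'=(32−3·2201/510)/(1219/170)=3239/1219
back: M4=3239/1219
back: M3=2201/510−47/170·3239/1219=13096/3657
back: M2=-483/47−18/47·13096/3657=-14199/1219
back: M1=17/2−1/6·-14199/1219=12728/1219
M: M0=0, M1=12728/1219, M2=-14199/1219, M3=13096/3657, M4=3239/1219, M5=0
seg 0: a=-5, c=M0/2=0, d=(M1−M0)/(6·2)=3182/3657, b=Δ0−h0·(2M0+M1)/6=-21799/7314
seg 1: a=-4, c=M1/2=6364/1219, d=(M2−M1)/(6·1)=-26927/7314, b=Δ1−h1·(2M1+M2)/6=54569/7314
seg 2: a=5, c=M2/2=-14199/2438, d=(M3−M2)/(6·3)=55693/65826, b=Δ2−h2·(2M2+M3)/6=25078/3657
seg 3: a=-4, c=M3/2=6548/3657, d=(M4−M3)/(6·3)=-3379/65826, b=Δ3−h3·(2M3+M4)/6=-38347/7314
seg 4: a=-5, c=M4/2=3239/2438, d=(M5−M4)/(6·1)=-3239/7314, b=Δ4−h4·(2M4+M5)/6=15046/3657
t_q=21/4 → seg 2, τ=9/4; S=5+25078/3657·τ+-14199/2438·τ²+55693/65826·τ³=90883/156032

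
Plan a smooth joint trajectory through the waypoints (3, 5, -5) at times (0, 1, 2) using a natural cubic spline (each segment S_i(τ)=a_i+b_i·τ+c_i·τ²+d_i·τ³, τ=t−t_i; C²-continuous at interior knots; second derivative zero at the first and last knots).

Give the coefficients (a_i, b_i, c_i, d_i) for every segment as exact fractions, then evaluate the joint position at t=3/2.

  seg 0: a=3 b=5 c=0 d=-3
  seg 1: a=5 b=-4 c=-9 d=3
S(3/2) = 9/8

Δ: Δ0=2, Δ1=-10
row 1: diag=4, rhs=-72; c'=1/4, d'=-18
back: M1=-18
M: M0=0, M1=-18, M2=0
seg 0: a=3, c=M0/2=0, d=(M1−M0)/(6·1)=-3, b=Δ0−h0·(2M0+M1)/6=5
seg 1: a=5, c=M1/2=-9, d=(M2−M1)/(6·1)=3, b=Δ1−h1·(2M1+M2)/6=-4
t_q=3/2 → seg 1, τ=1/2; S=5+-4·τ+-9·τ²+3·τ³=9/8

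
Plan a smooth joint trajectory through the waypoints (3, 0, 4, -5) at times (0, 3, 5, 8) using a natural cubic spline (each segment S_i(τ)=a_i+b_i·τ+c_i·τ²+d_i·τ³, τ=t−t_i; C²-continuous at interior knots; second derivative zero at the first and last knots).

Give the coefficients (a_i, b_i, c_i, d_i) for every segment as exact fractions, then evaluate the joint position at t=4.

  seg 0: a=3 b=-9/4 c=0 d=5/36
  seg 1: a=0 b=3/2 c=5/4 d=-1/2
  seg 2: a=4 b=1/2 c=-7/4 d=7/36
S(4) = 9/4

Δ: Δ0=-1, Δ1=2, Δ2=-3
row 1: diag=10, rhs=18; c'=1/5, d'=9/5
row 2: denom=10−2·1/5=48/5; d'=(-30−2·9/5)/(48/5)=-7/2
back: M2=-7/2
back: M1=9/5−1/5·-7/2=5/2
M: M0=0, M1=5/2, M2=-7/2, M3=0
seg 0: a=3, c=M0/2=0, d=(M1−M0)/(6·3)=5/36, b=Δ0−h0·(2M0+M1)/6=-9/4
seg 1: a=0, c=M1/2=5/4, d=(M2−M1)/(6·2)=-1/2, b=Δ1−h1·(2M1+M2)/6=3/2
seg 2: a=4, c=M2/2=-7/4, d=(M3−M2)/(6·3)=7/36, b=Δ2−h2·(2M2+M3)/6=1/2
t_q=4 → seg 1, τ=1; S=0+3/2·τ+5/4·τ²+-1/2·τ³=9/4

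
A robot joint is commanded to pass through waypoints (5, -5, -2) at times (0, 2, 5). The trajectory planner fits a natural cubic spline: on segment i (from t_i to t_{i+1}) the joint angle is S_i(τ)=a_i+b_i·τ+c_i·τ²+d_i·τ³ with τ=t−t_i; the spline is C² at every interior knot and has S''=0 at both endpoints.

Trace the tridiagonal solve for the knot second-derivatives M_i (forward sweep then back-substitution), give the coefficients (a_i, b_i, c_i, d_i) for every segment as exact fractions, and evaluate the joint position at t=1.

  seg 0: a=5 b=-31/5 c=0 d=3/10
  seg 1: a=-5 b=-13/5 c=9/5 d=-1/5
S(1) = -9/10

Δ: Δ0=-5, Δ1=1
row 1: diag=10, rhs=36; c'=3/10, d'=18/5
back: M1=18/5
M: M0=0, M1=18/5, M2=0
seg 0: a=5, c=M0/2=0, d=(M1−M0)/(6·2)=3/10, b=Δ0−h0·(2M0+M1)/6=-31/5
seg 1: a=-5, c=M1/2=9/5, d=(M2−M1)/(6·3)=-1/5, b=Δ1−h1·(2M1+M2)/6=-13/5
t_q=1 → seg 0, τ=1; S=5+-31/5·τ+0·τ²+3/10·τ³=-9/10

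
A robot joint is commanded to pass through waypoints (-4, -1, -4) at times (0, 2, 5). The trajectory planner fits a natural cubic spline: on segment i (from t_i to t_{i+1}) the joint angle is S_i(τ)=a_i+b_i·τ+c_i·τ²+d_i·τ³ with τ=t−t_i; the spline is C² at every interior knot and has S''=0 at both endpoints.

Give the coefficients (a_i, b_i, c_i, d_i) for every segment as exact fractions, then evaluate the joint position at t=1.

  seg 0: a=-4 b=2 c=0 d=-1/8
  seg 1: a=-1 b=1/2 c=-3/4 d=1/12
S(1) = -17/8

Δ: Δ0=3/2, Δ1=-1
row 1: diag=10, rhs=-15; c'=3/10, d'=-3/2
back: M1=-3/2
M: M0=0, M1=-3/2, M2=0
seg 0: a=-4, c=M0/2=0, d=(M1−M0)/(6·2)=-1/8, b=Δ0−h0·(2M0+M1)/6=2
seg 1: a=-1, c=M1/2=-3/4, d=(M2−M1)/(6·3)=1/12, b=Δ1−h1·(2M1+M2)/6=1/2
t_q=1 → seg 0, τ=1; S=-4+2·τ+0·τ²+-1/8·τ³=-17/8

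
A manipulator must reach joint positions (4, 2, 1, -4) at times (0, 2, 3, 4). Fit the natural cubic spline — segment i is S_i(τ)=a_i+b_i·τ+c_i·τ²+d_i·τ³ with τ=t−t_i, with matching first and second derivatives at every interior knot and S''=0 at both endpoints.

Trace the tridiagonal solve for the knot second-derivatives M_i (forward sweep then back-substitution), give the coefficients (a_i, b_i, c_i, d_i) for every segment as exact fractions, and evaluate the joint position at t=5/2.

  seg 0: a=4 b=-31/23 c=0 d=2/23
  seg 1: a=2 b=-7/23 c=12/23 d=-28/23
  seg 2: a=1 b=-67/23 c=-72/23 d=24/23
S(5/2) = 42/23

Δ: Δ0=-1, Δ1=-1, Δ2=-5
row 1: diag=6, rhs=0; c'=1/6, d'=0
row 2: denom=4−1·1/6=23/6; d'=(-24−1·0)/(23/6)=-144/23
back: M2=-144/23
back: M1=0−1/6·-144/23=24/23
M: M0=0, M1=24/23, M2=-144/23, M3=0
seg 0: a=4, c=M0/2=0, d=(M1−M0)/(6·2)=2/23, b=Δ0−h0·(2M0+M1)/6=-31/23
seg 1: a=2, c=M1/2=12/23, d=(M2−M1)/(6·1)=-28/23, b=Δ1−h1·(2M1+M2)/6=-7/23
seg 2: a=1, c=M2/2=-72/23, d=(M3−M2)/(6·1)=24/23, b=Δ2−h2·(2M2+M3)/6=-67/23
t_q=5/2 → seg 1, τ=1/2; S=2+-7/23·τ+12/23·τ²+-28/23·τ³=42/23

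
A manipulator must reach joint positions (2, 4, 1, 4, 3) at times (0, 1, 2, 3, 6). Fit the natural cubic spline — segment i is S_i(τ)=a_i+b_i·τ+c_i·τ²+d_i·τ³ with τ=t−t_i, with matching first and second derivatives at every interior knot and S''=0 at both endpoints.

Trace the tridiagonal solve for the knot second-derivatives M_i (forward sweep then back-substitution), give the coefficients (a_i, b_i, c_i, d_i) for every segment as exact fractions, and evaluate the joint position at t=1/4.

  seg 0: a=2 b=1315/348 c=0 d=-619/348
  seg 1: a=4 b=-271/174 c=-619/116 d=1355/348
  seg 2: a=1 b=-191/348 c=184/29 d=-973/348
  seg 3: a=4 b=653/174 c=-237/116 d=79/348
S(1/4) = 21655/7424

Δ: Δ0=2, Δ1=-3, Δ2=3, Δ3=-1/3
row 1: diag=4, rhs=-30; c'=1/4, d'=-15/2
row 2: denom=4−1·1/4=15/4; d'=(36−1·-15/2)/(15/4)=58/5
row 3: denom=8−1·4/15=116/15; d'=(-20−1·58/5)/(116/15)=-237/58
back: M3=-237/58
back: M2=58/5−4/15·-237/58=368/29
back: M1=-15/2−1/4·368/29=-619/58
M: M0=0, M1=-619/58, M2=368/29, M3=-237/58, M4=0
seg 0: a=2, c=M0/2=0, d=(M1−M0)/(6·1)=-619/348, b=Δ0−h0·(2M0+M1)/6=1315/348
seg 1: a=4, c=M1/2=-619/116, d=(M2−M1)/(6·1)=1355/348, b=Δ1−h1·(2M1+M2)/6=-271/174
seg 2: a=1, c=M2/2=184/29, d=(M3−M2)/(6·1)=-973/348, b=Δ2−h2·(2M2+M3)/6=-191/348
seg 3: a=4, c=M3/2=-237/116, d=(M4−M3)/(6·3)=79/348, b=Δ3−h3·(2M3+M4)/6=653/174
t_q=1/4 → seg 0, τ=1/4; S=2+1315/348·τ+0·τ²+-619/348·τ³=21655/7424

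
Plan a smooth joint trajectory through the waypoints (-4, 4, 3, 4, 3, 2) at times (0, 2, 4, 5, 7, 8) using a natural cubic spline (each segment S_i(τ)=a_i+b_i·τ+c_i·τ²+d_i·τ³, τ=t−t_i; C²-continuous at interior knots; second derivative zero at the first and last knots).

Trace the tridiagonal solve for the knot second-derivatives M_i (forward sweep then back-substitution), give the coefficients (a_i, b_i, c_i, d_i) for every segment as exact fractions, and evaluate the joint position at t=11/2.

Δ: Δ0=4, Δ1=-1/2, Δ2=1, Δ3=-1/2, Δ4=-1
row 1: diag=8, rhs=-27; c'=1/4, d'=-27/8
row 2: denom=6−2·1/4=11/2; d'=(9−2·-27/8)/(11/2)=63/22
row 3: denom=6−1·2/11=64/11; d'=(-9−1·63/22)/(64/11)=-261/128
row 4: denom=6−2·11/32=85/16; d'=(-3−2·-261/128)/(85/16)=69/340
back: M4=69/340
back: M3=-261/128−11/32·69/340=-717/340
back: M2=63/22−2/11·-717/340=276/85
back: M1=-27/8−1/4·276/85=-2847/680
M: M0=0, M1=-2847/680, M2=276/85, M3=-717/340, M4=69/340, M5=0
seg 0: a=-4, c=M0/2=0, d=(M1−M0)/(6·2)=-949/2720, b=Δ0−h0·(2M0+M1)/6=3669/680
seg 1: a=4, c=M1/2=-2847/1360, d=(M2−M1)/(6·2)=337/544, b=Δ1−h1·(2M1+M2)/6=411/340
seg 2: a=3, c=M2/2=138/85, d=(M3−M2)/(6·1)=-607/680, b=Δ2−h2·(2M2+M3)/6=183/680
seg 3: a=4, c=M3/2=-717/680, d=(M4−M3)/(6·2)=131/680, b=Δ3−h3·(2M3+M4)/6=57/68
seg 4: a=3, c=M4/2=69/680, d=(M5−M4)/(6·1)=-23/680, b=Δ4−h4·(2M4+M5)/6=-363/340
t_q=11/2 → seg 3, τ=1/2; S=4+57/68·τ+-717/680·τ²+131/680·τ³=22737/5440

  seg 0: a=-4 b=3669/680 c=0 d=-949/2720
  seg 1: a=4 b=411/340 c=-2847/1360 d=337/544
  seg 2: a=3 b=183/680 c=138/85 d=-607/680
  seg 3: a=4 b=57/68 c=-717/680 d=131/680
  seg 4: a=3 b=-363/340 c=69/680 d=-23/680
S(11/2) = 22737/5440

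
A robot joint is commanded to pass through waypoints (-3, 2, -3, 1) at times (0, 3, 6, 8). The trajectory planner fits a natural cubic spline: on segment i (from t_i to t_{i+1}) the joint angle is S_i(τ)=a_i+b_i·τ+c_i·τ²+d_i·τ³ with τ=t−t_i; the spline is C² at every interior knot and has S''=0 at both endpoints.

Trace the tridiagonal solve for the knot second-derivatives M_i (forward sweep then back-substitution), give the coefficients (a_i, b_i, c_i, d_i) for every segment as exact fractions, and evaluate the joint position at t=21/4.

  seg 0: a=-3 b=106/37 c=0 d=-133/999
  seg 1: a=2 b=-27/37 c=-133/111 d=295/999
  seg 2: a=-3 b=2/37 c=54/37 d=-9/37
S(21/4) = -5551/2368

Δ: Δ0=5/3, Δ1=-5/3, Δ2=2
row 1: diag=12, rhs=-20; c'=1/4, d'=-5/3
row 2: denom=10−3·1/4=37/4; d'=(22−3·-5/3)/(37/4)=108/37
back: M2=108/37
back: M1=-5/3−1/4·108/37=-266/111
M: M0=0, M1=-266/111, M2=108/37, M3=0
seg 0: a=-3, c=M0/2=0, d=(M1−M0)/(6·3)=-133/999, b=Δ0−h0·(2M0+M1)/6=106/37
seg 1: a=2, c=M1/2=-133/111, d=(M2−M1)/(6·3)=295/999, b=Δ1−h1·(2M1+M2)/6=-27/37
seg 2: a=-3, c=M2/2=54/37, d=(M3−M2)/(6·2)=-9/37, b=Δ2−h2·(2M2+M3)/6=2/37
t_q=21/4 → seg 1, τ=9/4; S=2+-27/37·τ+-133/111·τ²+295/999·τ³=-5551/2368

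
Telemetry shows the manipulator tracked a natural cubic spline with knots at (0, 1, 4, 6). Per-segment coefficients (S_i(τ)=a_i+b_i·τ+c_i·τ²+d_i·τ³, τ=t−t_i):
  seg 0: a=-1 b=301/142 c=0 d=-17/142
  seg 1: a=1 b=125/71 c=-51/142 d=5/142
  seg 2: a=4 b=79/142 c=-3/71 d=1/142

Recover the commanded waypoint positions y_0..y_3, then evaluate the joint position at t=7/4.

y_0=-1 y_1=1 y_2=4 y_3=5
S(7/4) = 19387/9088

y_0 = S_0(0) = a_0 = -1
y_1 = S_1(0) = a_1 = 1
y_2 = S_2(0) = a_2 = 4
y_3 = S_2(2) = 5
t_q=7/4 is in segment 1 (τ=3/4); S_1(τ)=19387/9088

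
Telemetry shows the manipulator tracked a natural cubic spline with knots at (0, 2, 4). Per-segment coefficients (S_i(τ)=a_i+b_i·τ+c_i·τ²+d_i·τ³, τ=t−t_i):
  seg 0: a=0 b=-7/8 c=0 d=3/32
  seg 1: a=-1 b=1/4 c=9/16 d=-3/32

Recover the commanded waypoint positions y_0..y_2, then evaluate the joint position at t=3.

y_0=0 y_1=-1 y_2=1
S(3) = -9/32

y_0 = S_0(0) = a_0 = 0
y_1 = S_1(0) = a_1 = -1
y_2 = S_1(2) = 1
t_q=3 is in segment 1 (τ=1); S_1(τ)=-9/32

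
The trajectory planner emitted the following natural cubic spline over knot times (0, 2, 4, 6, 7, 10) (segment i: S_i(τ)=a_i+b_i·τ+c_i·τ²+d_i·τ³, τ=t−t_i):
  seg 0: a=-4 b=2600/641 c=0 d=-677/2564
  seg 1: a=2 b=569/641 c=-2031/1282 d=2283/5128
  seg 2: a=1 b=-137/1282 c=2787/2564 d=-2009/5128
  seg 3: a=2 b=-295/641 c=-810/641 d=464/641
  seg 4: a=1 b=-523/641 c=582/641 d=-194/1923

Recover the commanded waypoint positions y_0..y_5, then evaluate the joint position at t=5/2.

y_0=-4 y_1=2 y_2=1 y_3=2 y_4=1 y_5=4
S(5/2) = 86291/41024

y_0 = S_0(0) = a_0 = -4
y_1 = S_1(0) = a_1 = 2
y_2 = S_2(0) = a_2 = 1
y_3 = S_3(0) = a_3 = 2
y_4 = S_4(0) = a_4 = 1
y_5 = S_4(3) = 4
t_q=5/2 is in segment 1 (τ=1/2); S_1(τ)=86291/41024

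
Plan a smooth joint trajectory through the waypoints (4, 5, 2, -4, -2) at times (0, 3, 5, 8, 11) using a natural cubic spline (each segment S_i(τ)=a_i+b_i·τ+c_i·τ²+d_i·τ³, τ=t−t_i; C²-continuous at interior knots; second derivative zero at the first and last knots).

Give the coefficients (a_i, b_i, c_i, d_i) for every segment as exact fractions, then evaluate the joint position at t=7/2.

  seg 0: a=4 b=587/708 c=0 d=-13/236
  seg 1: a=5 b=-233/354 c=-117/236 d=53/1416
  seg 2: a=2 b=-388/177 c=-16/59 d=178/1593
  seg 3: a=-4 b=-142/177 c=130/177 d=-130/1593
S(7/2) = 17187/3776

Δ: Δ0=1/3, Δ1=-3/2, Δ2=-2, Δ3=2/3
row 1: diag=10, rhs=-11; c'=1/5, d'=-11/10
row 2: denom=10−2·1/5=48/5; d'=(-3−2·-11/10)/(48/5)=-1/12
row 3: denom=12−3·5/16=177/16; d'=(16−3·-1/12)/(177/16)=260/177
back: M3=260/177
back: M2=-1/12−5/16·260/177=-32/59
back: M1=-11/10−1/5·-32/59=-117/118
M: M0=0, M1=-117/118, M2=-32/59, M3=260/177, M4=0
seg 0: a=4, c=M0/2=0, d=(M1−M0)/(6·3)=-13/236, b=Δ0−h0·(2M0+M1)/6=587/708
seg 1: a=5, c=M1/2=-117/236, d=(M2−M1)/(6·2)=53/1416, b=Δ1−h1·(2M1+M2)/6=-233/354
seg 2: a=2, c=M2/2=-16/59, d=(M3−M2)/(6·3)=178/1593, b=Δ2−h2·(2M2+M3)/6=-388/177
seg 3: a=-4, c=M3/2=130/177, d=(M4−M3)/(6·3)=-130/1593, b=Δ3−h3·(2M3+M4)/6=-142/177
t_q=7/2 → seg 1, τ=1/2; S=5+-233/354·τ+-117/236·τ²+53/1416·τ³=17187/3776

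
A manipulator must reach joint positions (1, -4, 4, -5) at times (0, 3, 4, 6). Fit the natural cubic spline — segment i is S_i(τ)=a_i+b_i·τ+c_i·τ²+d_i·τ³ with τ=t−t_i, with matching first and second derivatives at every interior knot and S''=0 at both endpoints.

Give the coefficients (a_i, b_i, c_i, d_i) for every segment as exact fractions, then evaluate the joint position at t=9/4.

Δ: Δ0=-5/3, Δ1=8, Δ2=-9/2
row 1: diag=8, rhs=58; c'=1/8, d'=29/4
row 2: denom=6−1·1/8=47/8; d'=(-75−1·29/4)/(47/8)=-14
back: M2=-14
back: M1=29/4−1/8·-14=9
M: M0=0, M1=9, M2=-14, M3=0
seg 0: a=1, c=M0/2=0, d=(M1−M0)/(6·3)=1/2, b=Δ0−h0·(2M0+M1)/6=-37/6
seg 1: a=-4, c=M1/2=9/2, d=(M2−M1)/(6·1)=-23/6, b=Δ1−h1·(2M1+M2)/6=22/3
seg 2: a=4, c=M2/2=-7, d=(M3−M2)/(6·2)=7/6, b=Δ2−h2·(2M2+M3)/6=29/6
t_q=9/4 → seg 0, τ=9/4; S=1+-37/6·τ+0·τ²+1/2·τ³=-919/128

  seg 0: a=1 b=-37/6 c=0 d=1/2
  seg 1: a=-4 b=22/3 c=9/2 d=-23/6
  seg 2: a=4 b=29/6 c=-7 d=7/6
S(9/4) = -919/128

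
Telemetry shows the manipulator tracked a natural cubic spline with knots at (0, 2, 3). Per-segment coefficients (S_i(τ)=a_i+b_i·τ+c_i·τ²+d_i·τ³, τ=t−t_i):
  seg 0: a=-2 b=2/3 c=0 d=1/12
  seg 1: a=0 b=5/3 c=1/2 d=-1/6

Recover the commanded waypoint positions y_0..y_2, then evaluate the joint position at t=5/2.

y_0=-2 y_1=0 y_2=2
S(5/2) = 15/16

y_0 = S_0(0) = a_0 = -2
y_1 = S_1(0) = a_1 = 0
y_2 = S_1(1) = 2
t_q=5/2 is in segment 1 (τ=1/2); S_1(τ)=15/16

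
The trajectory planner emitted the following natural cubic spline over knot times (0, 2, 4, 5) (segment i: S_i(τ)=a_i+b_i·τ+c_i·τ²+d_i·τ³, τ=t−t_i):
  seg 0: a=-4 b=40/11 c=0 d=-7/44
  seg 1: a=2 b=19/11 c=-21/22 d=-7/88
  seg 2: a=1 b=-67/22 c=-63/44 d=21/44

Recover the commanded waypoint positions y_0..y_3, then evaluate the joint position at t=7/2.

y_0=-4 y_1=2 y_2=1 y_3=-3
S(7/2) = 1531/704

y_0 = S_0(0) = a_0 = -4
y_1 = S_1(0) = a_1 = 2
y_2 = S_2(0) = a_2 = 1
y_3 = S_2(1) = -3
t_q=7/2 is in segment 1 (τ=3/2); S_1(τ)=1531/704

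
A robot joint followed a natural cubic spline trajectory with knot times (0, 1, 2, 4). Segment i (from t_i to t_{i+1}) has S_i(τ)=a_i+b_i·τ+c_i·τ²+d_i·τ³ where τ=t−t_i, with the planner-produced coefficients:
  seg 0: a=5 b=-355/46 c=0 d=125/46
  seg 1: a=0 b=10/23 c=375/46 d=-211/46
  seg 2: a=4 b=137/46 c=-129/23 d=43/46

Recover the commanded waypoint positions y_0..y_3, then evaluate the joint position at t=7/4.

y_0=5 y_1=0 y_2=4 y_3=-5
S(7/4) = 381/128

y_0 = S_0(0) = a_0 = 5
y_1 = S_1(0) = a_1 = 0
y_2 = S_2(0) = a_2 = 4
y_3 = S_2(2) = -5
t_q=7/4 is in segment 1 (τ=3/4); S_1(τ)=381/128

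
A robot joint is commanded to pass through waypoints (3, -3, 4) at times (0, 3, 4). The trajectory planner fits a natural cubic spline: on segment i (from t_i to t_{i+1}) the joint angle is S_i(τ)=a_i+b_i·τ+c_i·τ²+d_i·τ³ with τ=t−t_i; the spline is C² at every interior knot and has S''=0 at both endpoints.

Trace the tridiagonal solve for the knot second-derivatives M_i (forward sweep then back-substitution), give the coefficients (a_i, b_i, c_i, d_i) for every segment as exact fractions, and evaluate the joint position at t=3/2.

  seg 0: a=3 b=-43/8 c=0 d=3/8
  seg 1: a=-3 b=19/4 c=27/8 d=-9/8
S(3/2) = -243/64

Δ: Δ0=-2, Δ1=7
row 1: diag=8, rhs=54; c'=1/8, d'=27/4
back: M1=27/4
M: M0=0, M1=27/4, M2=0
seg 0: a=3, c=M0/2=0, d=(M1−M0)/(6·3)=3/8, b=Δ0−h0·(2M0+M1)/6=-43/8
seg 1: a=-3, c=M1/2=27/8, d=(M2−M1)/(6·1)=-9/8, b=Δ1−h1·(2M1+M2)/6=19/4
t_q=3/2 → seg 0, τ=3/2; S=3+-43/8·τ+0·τ²+3/8·τ³=-243/64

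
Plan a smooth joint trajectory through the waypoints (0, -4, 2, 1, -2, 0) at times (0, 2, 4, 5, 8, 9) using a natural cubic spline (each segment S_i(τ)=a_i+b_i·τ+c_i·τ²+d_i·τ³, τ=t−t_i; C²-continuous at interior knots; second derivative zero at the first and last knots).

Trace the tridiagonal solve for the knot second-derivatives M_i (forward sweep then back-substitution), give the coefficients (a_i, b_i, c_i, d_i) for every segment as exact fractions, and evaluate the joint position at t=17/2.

Δ: Δ0=-2, Δ1=3, Δ2=-1, Δ3=-1, Δ4=2
row 1: diag=8, rhs=30; c'=1/4, d'=15/4
row 2: denom=6−2·1/4=11/2; d'=(-24−2·15/4)/(11/2)=-63/11
row 3: denom=8−1·2/11=86/11; d'=(0−1·-63/11)/(86/11)=63/86
row 4: denom=8−3·33/86=589/86; d'=(18−3·63/86)/(589/86)=1359/589
back: M4=1359/589
back: M3=63/86−33/86·1359/589=-90/589
back: M2=-63/11−2/11·-90/589=-3357/589
back: M1=15/4−1/4·-3357/589=3048/589
M: M0=0, M1=3048/589, M2=-3357/589, M3=-90/589, M4=1359/589, M5=0
seg 0: a=0, c=M0/2=0, d=(M1−M0)/(6·2)=254/589, b=Δ0−h0·(2M0+M1)/6=-2194/589
seg 1: a=-4, c=M1/2=1524/589, d=(M2−M1)/(6·2)=-2135/2356, b=Δ1−h1·(2M1+M2)/6=854/589
seg 2: a=2, c=M2/2=-3357/1178, d=(M3−M2)/(6·1)=1089/1178, b=Δ2−h2·(2M2+M3)/6=545/589
seg 3: a=1, c=M3/2=-45/589, d=(M4−M3)/(6·3)=161/1178, b=Δ3−h3·(2M3+M4)/6=-2357/1178
seg 4: a=-2, c=M4/2=1359/1178, d=(M5−M4)/(6·1)=-453/1178, b=Δ4−h4·(2M4+M5)/6=725/589
t_q=17/2 → seg 4, τ=1/2; S=-2+725/589·τ+1359/1178·τ²+-453/1178·τ³=-10783/9424

  seg 0: a=0 b=-2194/589 c=0 d=254/589
  seg 1: a=-4 b=854/589 c=1524/589 d=-2135/2356
  seg 2: a=2 b=545/589 c=-3357/1178 d=1089/1178
  seg 3: a=1 b=-2357/1178 c=-45/589 d=161/1178
  seg 4: a=-2 b=725/589 c=1359/1178 d=-453/1178
S(17/2) = -10783/9424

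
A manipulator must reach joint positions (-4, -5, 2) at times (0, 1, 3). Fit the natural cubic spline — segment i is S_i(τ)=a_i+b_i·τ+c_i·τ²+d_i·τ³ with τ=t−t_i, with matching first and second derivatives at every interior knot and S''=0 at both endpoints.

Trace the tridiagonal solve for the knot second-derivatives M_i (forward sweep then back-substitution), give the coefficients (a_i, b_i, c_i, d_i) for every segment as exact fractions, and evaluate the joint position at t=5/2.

  seg 0: a=-4 b=-7/4 c=0 d=3/4
  seg 1: a=-5 b=1/2 c=9/4 d=-3/8
S(5/2) = -29/64

Δ: Δ0=-1, Δ1=7/2
row 1: diag=6, rhs=27; c'=1/3, d'=9/2
back: M1=9/2
M: M0=0, M1=9/2, M2=0
seg 0: a=-4, c=M0/2=0, d=(M1−M0)/(6·1)=3/4, b=Δ0−h0·(2M0+M1)/6=-7/4
seg 1: a=-5, c=M1/2=9/4, d=(M2−M1)/(6·2)=-3/8, b=Δ1−h1·(2M1+M2)/6=1/2
t_q=5/2 → seg 1, τ=3/2; S=-5+1/2·τ+9/4·τ²+-3/8·τ³=-29/64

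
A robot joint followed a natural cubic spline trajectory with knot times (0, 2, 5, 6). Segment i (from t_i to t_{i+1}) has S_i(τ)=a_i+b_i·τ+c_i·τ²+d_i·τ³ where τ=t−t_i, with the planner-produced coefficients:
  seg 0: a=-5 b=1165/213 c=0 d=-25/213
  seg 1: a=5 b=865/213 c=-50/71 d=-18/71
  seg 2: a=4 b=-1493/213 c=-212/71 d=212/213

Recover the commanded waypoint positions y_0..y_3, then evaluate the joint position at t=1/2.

y_0 = S_0(0) = a_0 = -5
y_1 = S_1(0) = a_1 = 5
y_2 = S_2(0) = a_2 = 4
y_3 = S_2(1) = -5
t_q=1/2 is in segment 0 (τ=1/2); S_0(τ)=-1295/568

y_0=-5 y_1=5 y_2=4 y_3=-5
S(1/2) = -1295/568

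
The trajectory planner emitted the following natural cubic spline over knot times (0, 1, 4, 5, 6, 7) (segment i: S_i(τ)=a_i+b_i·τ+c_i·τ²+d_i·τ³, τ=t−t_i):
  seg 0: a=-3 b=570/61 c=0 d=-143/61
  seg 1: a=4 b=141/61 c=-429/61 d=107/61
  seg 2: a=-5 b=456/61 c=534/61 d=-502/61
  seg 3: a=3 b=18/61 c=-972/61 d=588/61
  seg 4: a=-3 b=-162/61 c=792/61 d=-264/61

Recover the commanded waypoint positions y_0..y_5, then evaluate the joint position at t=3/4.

y_0=-3 y_1=4 y_2=-5 y_3=3 y_4=-3 y_5=3
S(3/4) = 11787/3904

y_0 = S_0(0) = a_0 = -3
y_1 = S_1(0) = a_1 = 4
y_2 = S_2(0) = a_2 = -5
y_3 = S_3(0) = a_3 = 3
y_4 = S_4(0) = a_4 = -3
y_5 = S_4(1) = 3
t_q=3/4 is in segment 0 (τ=3/4); S_0(τ)=11787/3904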